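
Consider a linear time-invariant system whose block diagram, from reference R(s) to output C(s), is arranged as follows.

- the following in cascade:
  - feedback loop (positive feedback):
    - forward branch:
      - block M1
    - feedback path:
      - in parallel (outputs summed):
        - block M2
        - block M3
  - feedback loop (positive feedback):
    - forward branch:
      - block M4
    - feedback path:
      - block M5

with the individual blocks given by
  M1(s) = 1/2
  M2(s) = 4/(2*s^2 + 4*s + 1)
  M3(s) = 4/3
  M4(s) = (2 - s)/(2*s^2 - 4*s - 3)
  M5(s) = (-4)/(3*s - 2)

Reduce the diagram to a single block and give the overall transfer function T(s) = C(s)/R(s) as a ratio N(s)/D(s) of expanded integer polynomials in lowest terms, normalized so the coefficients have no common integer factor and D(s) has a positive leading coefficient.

[1] combine M2, M3 in parallel = (8*s^2 + 16*s + 16)/(6*s^2 + 12*s + 3)
[2] close the feedback loop around M1, (M2+M3) = (6*s^2 + 12*s + 3)/(4*s^2 + 8*s - 10)
[3] close the feedback loop around M4, M5 = (-3*s^2 + 8*s - 4)/(6*s^3 - 16*s^2 - 5*s + 14)
[4] cascade [M1/(1-M1*(M2+M3))], [M4/(1-M4*M5)]: this yields T(s), and no further normalization is needed

Therefore the answer is (-18*s^4 + 12*s^3 + 63*s^2 - 24*s - 12)/(24*s^5 - 16*s^4 - 208*s^3 + 176*s^2 + 162*s - 140).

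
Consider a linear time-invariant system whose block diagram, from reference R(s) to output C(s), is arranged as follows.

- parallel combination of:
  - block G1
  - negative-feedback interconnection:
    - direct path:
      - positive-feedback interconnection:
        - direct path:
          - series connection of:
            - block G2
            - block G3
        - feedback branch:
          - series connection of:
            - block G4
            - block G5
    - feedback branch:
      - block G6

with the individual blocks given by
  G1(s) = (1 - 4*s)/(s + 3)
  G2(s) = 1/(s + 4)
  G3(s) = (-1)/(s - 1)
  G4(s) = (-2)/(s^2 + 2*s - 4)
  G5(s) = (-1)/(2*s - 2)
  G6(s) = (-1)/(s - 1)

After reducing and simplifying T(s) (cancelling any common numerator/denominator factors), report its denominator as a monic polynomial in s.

Reducing step by step:

Step 1 - series reduction of G2, G3 gives (-1)/(s^2 + 3*s - 4)
Step 2 - combine G4, G5 in series gives 1/(s^3 + s^2 - 6*s + 4)
Step 3 - collapse the loop ((G2*G3) forward, (G4*G5) return) gives (-s^3 - s^2 + 6*s - 4)/(s^5 + 4*s^4 - 7*s^3 - 18*s^2 + 36*s - 15)
Step 4 - apply the feedback formula to [(G2*G3)/(1-(G2*G3)*(G4*G5))], G6 gives (-s^2 - 2*s + 4)/(s^4 + 5*s^3 - 2*s^2 - 19*s + 19)
Step 5 - reduce the parallel group G1, [[(G2*G3)/(1-(G2*G3)*(G4*G5))]/(1+[(G2*G3)/(1-(G2*G3)*(G4*G5))]*G6)] gives (-4*s^5 - 19*s^4 + 12*s^3 + 69*s^2 - 97*s + 31)/(s^5 + 8*s^4 + 13*s^3 - 25*s^2 - 38*s + 57)
Step 5 gives the fully reduced T(s), with no common factor left to cancel. The denominator is already monic (leading coefficient 1).

Answer: s^5 + 8*s^4 + 13*s^3 - 25*s^2 - 38*s + 57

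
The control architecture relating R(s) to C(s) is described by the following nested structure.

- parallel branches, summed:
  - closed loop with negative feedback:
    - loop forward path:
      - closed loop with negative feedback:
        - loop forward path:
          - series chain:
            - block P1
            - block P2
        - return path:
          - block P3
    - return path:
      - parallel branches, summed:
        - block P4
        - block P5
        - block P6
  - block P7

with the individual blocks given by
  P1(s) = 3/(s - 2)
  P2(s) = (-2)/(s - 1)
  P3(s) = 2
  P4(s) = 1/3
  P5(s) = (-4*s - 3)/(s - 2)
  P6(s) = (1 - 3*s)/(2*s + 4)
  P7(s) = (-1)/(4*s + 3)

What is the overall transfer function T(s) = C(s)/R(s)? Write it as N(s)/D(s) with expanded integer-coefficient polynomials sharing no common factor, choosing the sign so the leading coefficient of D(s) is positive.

The answer is (-s^4 - 21*s^3 - 35*s^2 + 39*s - 18)/(4*s^5 - 9*s^4 + 59*s^3 + 279*s^2 + 531*s + 270).

Reasoning:
(1) multiply P1, P2 (series) gives (-6)/(s^2 - 3*s + 2)
(2) apply the feedback formula to (P1*P2), P3 gives (-6)/(s^2 - 3*s - 10)
(3) combine P4, P5, P6 in parallel gives (-31*s^2 - 45*s - 50)/(6*s^2 - 24)
(4) reduce the feedback loop with forward [(P1*P2)/(1+(P1*P2)*P3)] and return (P4+P5+P6) gives (24 - 6*s^2)/(s^4 - 3*s^3 + 17*s^2 + 57*s + 90)
(5) add [[(P1*P2)/(1+(P1*P2)*P3)]/(1+[(P1*P2)/(1+(P1*P2)*P3)]*(P4+P5+P6))], P7 (parallel) - this is the overall T(s), already in the required normalized form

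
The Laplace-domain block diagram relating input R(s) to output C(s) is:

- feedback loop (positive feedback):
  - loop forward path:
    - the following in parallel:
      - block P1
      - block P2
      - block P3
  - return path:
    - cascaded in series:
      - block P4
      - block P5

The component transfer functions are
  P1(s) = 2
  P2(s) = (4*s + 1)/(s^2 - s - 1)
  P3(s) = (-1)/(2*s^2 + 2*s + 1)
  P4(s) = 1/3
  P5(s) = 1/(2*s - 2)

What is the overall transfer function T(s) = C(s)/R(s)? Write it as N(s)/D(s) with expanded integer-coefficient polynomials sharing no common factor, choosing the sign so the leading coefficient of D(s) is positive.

(1) reduce the parallel group P1, P2, P3, giving (4*s^4 + 8*s^3 + 3*s^2 + s)/(2*s^4 - 3*s^2 - 3*s - 1)
(2) cascade P4, P5, giving 1/(6*s - 6)
(3) collapse the loop ((P1+P2+P3) forward, (P4*P5) return), giving the overall T(s)

Answer: (24*s^5 + 24*s^4 - 30*s^3 - 12*s^2 - 6*s)/(12*s^5 - 16*s^4 - 26*s^3 - 3*s^2 + 11*s + 6)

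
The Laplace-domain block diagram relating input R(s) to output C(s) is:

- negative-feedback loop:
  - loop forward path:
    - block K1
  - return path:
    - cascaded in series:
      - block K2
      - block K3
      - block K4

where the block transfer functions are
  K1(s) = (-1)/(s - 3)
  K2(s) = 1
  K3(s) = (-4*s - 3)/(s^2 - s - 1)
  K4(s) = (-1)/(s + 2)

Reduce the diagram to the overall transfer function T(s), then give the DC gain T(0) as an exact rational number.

First reduce the diagram to T(s).

Step 1 - series reduction of K2, K3, K4; result (4*s + 3)/(s^3 + s^2 - 3*s - 2)
Step 2 - reduce the feedback loop with forward K1 and return (K2*K3*K4); result (-s^3 - s^2 + 3*s + 2)/(s^4 - 2*s^3 - 6*s^2 + 3*s + 3)
Evaluating the step-2 result (the overall T(s)) at s = 0 gives T(0) = 2/3.

Answer: 2/3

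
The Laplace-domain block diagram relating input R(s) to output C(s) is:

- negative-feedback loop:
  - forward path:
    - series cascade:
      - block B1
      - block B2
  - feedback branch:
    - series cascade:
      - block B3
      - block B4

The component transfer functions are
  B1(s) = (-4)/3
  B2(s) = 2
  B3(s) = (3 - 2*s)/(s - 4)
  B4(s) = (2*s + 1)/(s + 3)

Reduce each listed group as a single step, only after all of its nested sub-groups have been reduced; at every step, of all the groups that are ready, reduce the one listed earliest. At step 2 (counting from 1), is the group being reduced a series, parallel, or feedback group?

Step 1 - combine B1, B2 in series
Step 2 - reduce the series chain B3, B4
Step 3 - reduce the feedback loop with forward (B1*B2) and return (B3*B4)
Step 2 collapses a series group.

Final answer: series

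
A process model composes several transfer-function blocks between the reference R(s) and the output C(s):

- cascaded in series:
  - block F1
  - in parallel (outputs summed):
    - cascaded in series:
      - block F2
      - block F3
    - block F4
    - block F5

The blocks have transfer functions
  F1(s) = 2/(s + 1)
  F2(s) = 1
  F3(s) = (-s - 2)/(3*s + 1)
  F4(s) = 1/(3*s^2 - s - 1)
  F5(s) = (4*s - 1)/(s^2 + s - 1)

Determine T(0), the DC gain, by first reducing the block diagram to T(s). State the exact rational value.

First reduce the diagram to T(s).

Step 1 - cascade F2, F3: (-s - 2)/(3*s + 1)
Step 2 - sum the parallel branches (F2*F3), F4, F5: (-3*s^5 + 28*s^4 - 5*s^3 - 2*s^2 - 3*s - 2)/(9*s^5 + 9*s^4 - 13*s^3 - 5*s^2 + 3*s + 1)
Step 3 - cascade F1, ((F2*F3)+F4+F5): (-6*s^5 + 56*s^4 - 10*s^3 - 4*s^2 - 6*s - 4)/(9*s^6 + 18*s^5 - 4*s^4 - 18*s^3 - 2*s^2 + 4*s + 1)
DC gain: substitute s = 0 into T(s) from step 3: T(0) = -4/1 = -4.

Answer: -4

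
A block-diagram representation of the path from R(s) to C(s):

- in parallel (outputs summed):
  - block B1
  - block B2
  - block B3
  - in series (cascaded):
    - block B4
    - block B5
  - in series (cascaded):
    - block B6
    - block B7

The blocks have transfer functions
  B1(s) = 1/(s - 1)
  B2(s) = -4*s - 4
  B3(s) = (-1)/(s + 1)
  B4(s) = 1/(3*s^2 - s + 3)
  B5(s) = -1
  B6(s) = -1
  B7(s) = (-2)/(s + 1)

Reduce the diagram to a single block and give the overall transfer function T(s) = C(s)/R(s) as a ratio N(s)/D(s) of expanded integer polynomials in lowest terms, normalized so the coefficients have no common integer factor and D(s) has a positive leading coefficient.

First reduce the diagram to T(s).

[1] combine B4, B5 in series; result (-1)/(3*s^2 - s + 3)
[2] multiply B6, B7 (series); result 2/(s + 1)
[3] combine B1, B2, B3, (B4*B5), (B6*B7) in parallel: this yields T(s), and no further normalization is needed

Answer: (-12*s^5 - 8*s^4 + 10*s^3 - 7*s^2 + 14*s + 13)/(3*s^4 - s^3 + s - 3)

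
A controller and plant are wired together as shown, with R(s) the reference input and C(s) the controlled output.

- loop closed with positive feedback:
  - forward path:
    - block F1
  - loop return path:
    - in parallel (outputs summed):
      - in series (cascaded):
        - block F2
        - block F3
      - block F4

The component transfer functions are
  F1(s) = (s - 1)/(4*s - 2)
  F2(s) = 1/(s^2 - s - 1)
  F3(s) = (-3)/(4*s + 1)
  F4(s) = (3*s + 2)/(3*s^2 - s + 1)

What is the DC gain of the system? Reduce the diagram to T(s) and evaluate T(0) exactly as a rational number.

Answer: -1/3

Working:
Step 1 - combine F2, F3 in series; result (-3)/(4*s^3 - 3*s^2 - 5*s - 1)
Step 2 - combine (F2*F3), F4 in parallel; result (12*s^4 - s^3 - 30*s^2 - 10*s - 5)/(12*s^5 - 13*s^4 - 8*s^3 - s^2 - 4*s - 1)
Step 3 - close the feedback loop around F1, ((F2*F3)+F4); result (12*s^6 - 25*s^5 + 5*s^4 + 7*s^3 - 3*s^2 + 3*s + 1)/(48*s^6 - 88*s^5 + 7*s^4 + 41*s^3 - 34*s^2 - s - 3)
DC gain: substitute s = 0 into T(s) from step 3: T(0) = 1/(-3) = -1/3.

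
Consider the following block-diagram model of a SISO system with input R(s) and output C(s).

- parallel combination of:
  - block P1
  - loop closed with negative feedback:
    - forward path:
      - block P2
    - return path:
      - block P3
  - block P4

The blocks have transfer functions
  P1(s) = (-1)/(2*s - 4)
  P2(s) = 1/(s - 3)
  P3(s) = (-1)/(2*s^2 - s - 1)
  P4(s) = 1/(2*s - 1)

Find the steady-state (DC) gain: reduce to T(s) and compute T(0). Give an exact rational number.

Answer: -5/4

Working:
Step 1 - collapse the loop (P2 forward, P3 return) gives (2*s^2 - s - 1)/(2*s^3 - 7*s^2 + 2*s + 2)
Step 2 - reduce the parallel group P1, [P2/(1+P2*P3)], P4 gives (8*s^4 - 30*s^3 + 35*s^2 - 10)/(8*s^5 - 48*s^4 + 86*s^3 - 40*s^2 - 12*s + 8)
Evaluating the step-2 result (the overall T(s)) at s = 0 gives T(0) = -10/8 = -5/4.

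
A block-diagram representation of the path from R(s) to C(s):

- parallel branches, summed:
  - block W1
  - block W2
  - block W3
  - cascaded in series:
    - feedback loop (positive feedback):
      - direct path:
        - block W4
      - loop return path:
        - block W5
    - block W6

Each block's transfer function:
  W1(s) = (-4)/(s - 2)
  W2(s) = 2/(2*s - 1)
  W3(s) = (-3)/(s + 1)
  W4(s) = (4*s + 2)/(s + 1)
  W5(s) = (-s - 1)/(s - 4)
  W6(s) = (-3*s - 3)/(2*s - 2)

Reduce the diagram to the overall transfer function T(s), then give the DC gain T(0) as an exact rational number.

(1) feedback reduction of W4, W5 = (4*s^2 - 14*s - 8)/(5*s^2 + 3*s - 2)
(2) combine [W4/(1-W4*W5)], W6 in series = (-6*s^2 + 21*s + 12)/(5*s^2 - 7*s + 2)
(3) add W1, W2, W3, ([W4/(1-W4*W5)]*W6) (parallel) = (-12*s^5 + 108*s^3 - 228*s^2 + 66*s + 12)/(10*s^5 - 29*s^4 + 10*s^3 + 25*s^2 - 20*s + 4)
The step-3 result is T(s). Setting s = 0: T(0) = 12/4 = 3.

Final answer: 3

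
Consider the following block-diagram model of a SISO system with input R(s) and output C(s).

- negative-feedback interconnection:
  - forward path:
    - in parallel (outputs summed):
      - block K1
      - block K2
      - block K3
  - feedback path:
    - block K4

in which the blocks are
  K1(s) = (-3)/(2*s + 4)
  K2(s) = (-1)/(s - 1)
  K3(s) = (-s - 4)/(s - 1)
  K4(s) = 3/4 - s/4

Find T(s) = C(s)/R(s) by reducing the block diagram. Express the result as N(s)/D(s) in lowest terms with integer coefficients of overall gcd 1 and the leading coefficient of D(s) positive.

Reducing step by step:

Step 1: combine K1, K2, K3 in parallel gives (-2*s^2 - 17*s - 17)/(2*s^2 + 2*s - 4)
Step 2: apply the feedback formula to (K1+K2+K3), K4 - this is the overall T(s), already in the required normalized form

Answer: (-8*s^2 - 68*s - 68)/(2*s^3 + 19*s^2 - 26*s - 67)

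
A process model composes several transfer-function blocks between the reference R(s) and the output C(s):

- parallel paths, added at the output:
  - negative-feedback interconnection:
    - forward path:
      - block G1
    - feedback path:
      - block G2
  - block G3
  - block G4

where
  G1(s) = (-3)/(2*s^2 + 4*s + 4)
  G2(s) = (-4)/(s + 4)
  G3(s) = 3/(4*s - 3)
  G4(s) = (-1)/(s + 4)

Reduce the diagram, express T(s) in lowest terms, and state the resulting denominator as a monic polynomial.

Answer: s^5 + 37*s^4/4 + 53*s^3/2 + 57*s^2/2 + 31*s/2 - 42

Working:
Step 1. collapse the loop (G1 forward, G2 return) gives (-3*s - 12)/(2*s^3 + 12*s^2 + 20*s + 28)
Step 2. reduce the parallel group [G1/(1+G1*G2)], G3, G4 gives (-2*s^4 + 6*s^3 + 73*s^2 + 152*s + 564)/(8*s^5 + 74*s^4 + 212*s^3 + 228*s^2 + 124*s - 336)
The result of step 2 is T(s) in lowest terms. Its denominator has leading coefficient 8; dividing the denominator through by 8 makes it monic.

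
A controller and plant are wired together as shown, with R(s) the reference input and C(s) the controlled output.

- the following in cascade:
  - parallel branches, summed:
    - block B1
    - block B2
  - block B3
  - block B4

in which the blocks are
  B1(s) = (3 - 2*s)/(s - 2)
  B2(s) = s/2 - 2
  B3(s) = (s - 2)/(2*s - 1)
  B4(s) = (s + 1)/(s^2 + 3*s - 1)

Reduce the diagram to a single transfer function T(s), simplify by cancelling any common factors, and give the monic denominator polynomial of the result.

[1] reduce the parallel group B1, B2; result (s^2 - 10*s + 14)/(2*s - 4)
[2] cascade (B1+B2), B3, B4; result (s^3 - 9*s^2 + 4*s + 14)/(4*s^3 + 10*s^2 - 10*s + 2)
T(s) is the step-2 result (common factors already cancelled). Leading coefficient of the denominator: 4. Divide through by 4 for the monic polynomial.

Hence the answer: s^3 + 5*s^2/2 - 5*s/2 + 1/2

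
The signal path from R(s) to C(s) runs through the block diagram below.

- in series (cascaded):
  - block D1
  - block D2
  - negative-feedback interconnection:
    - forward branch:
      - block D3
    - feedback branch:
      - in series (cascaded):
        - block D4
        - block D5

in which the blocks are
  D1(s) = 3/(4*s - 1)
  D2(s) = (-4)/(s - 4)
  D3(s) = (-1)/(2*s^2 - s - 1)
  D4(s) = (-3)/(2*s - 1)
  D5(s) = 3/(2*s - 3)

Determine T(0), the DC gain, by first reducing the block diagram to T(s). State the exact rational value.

Step 1 - reduce the series chain D4, D5 gives (-9)/(4*s^2 - 8*s + 3)
Step 2 - reduce the feedback loop with forward D3 and return (D4*D5) gives (-4*s^2 + 8*s - 3)/(8*s^4 - 20*s^3 + 10*s^2 + 5*s + 6)
Step 3 - combine D1, D2, [D3/(1+D3*(D4*D5))] in series gives (48*s^2 - 96*s + 36)/(32*s^6 - 216*s^5 + 412*s^4 - 230*s^3 - 21*s^2 - 82*s + 24)
Evaluating the step-3 result (the overall T(s)) at s = 0 gives T(0) = 36/24 = 3/2.

Answer: 3/2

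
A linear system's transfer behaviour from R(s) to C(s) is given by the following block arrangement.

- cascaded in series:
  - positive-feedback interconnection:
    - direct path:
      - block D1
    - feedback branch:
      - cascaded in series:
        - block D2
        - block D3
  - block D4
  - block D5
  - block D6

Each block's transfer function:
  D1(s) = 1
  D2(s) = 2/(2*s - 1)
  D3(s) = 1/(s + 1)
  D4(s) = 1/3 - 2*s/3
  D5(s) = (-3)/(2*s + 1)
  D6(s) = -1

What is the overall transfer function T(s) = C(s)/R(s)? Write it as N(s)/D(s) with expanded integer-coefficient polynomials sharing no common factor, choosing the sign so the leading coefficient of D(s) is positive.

(1) multiply D2, D3 (series): 2/(2*s^2 + s - 1)
(2) reduce the feedback loop with forward D1 and return (D2*D3): (2*s^2 + s - 1)/(2*s^2 + s - 3)
(3) series reduction of [D1/(1-D1*(D2*D3))], D4, D5, D6, which is the overall transfer function T(s) = C(s)/R(s) in lowest terms

Answer: (-4*s^3 + 3*s - 1)/(4*s^3 + 4*s^2 - 5*s - 3)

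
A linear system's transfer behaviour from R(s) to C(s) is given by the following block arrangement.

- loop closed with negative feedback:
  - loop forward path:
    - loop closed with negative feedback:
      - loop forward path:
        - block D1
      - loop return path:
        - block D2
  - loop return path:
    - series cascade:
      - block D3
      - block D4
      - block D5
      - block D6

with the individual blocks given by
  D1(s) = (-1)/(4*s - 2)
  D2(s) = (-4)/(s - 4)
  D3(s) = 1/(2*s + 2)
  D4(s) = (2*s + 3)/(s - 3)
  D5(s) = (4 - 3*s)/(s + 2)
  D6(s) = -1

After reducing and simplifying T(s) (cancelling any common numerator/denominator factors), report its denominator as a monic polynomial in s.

Reducing step by step:

(1) apply the feedback formula to D1, D2: (4 - s)/(4*s^2 - 18*s + 12)
(2) series reduction of D3, D4, D5, D6: (6*s^2 + s - 12)/(2*s^3 - 14*s - 12)
(3) collapse the loop ([D1/(1+D1*D2)] forward, (D3*D4*D5*D6) return): (-2*s^4 + 8*s^3 + 14*s^2 - 44*s - 48)/(8*s^5 - 36*s^4 - 38*s^3 + 227*s^2 + 64*s - 192)
The result of step 3 is T(s) in lowest terms. Its denominator has leading coefficient 8; dividing the denominator through by 8 makes it monic.

Answer: s^5 - 9*s^4/2 - 19*s^3/4 + 227*s^2/8 + 8*s - 24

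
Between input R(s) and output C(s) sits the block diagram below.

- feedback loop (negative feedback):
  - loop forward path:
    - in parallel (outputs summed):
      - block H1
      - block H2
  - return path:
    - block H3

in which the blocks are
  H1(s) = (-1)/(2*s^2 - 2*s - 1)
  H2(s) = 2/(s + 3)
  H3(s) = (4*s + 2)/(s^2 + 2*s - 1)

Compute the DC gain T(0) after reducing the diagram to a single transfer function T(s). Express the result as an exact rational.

Step 1. parallel reduction of H1, H2; result (4*s^2 - 5*s - 5)/(2*s^3 + 4*s^2 - 7*s - 3)
Step 2. collapse the loop ((H1+H2) forward, H3 return); result (4*s^4 + 3*s^3 - 19*s^2 - 5*s + 5)/(2*s^5 + 8*s^4 + 15*s^3 - 33*s^2 - 29*s - 7)
The step-2 result is T(s). Setting s = 0: T(0) = 5/(-7) = -5/7.

Final answer: -5/7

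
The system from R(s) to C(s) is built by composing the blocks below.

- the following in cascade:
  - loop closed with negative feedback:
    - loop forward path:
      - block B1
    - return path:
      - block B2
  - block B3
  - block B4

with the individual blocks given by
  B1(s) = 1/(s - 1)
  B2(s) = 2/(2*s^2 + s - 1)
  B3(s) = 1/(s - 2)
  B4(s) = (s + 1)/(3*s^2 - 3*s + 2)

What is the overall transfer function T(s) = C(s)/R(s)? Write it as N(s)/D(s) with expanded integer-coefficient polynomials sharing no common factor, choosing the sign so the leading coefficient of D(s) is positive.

Reducing step by step:

[1] reduce the feedback loop with forward B1 and return B2 -> (2*s^2 + s - 1)/(2*s^3 - s^2 - 2*s + 3)
[2] multiply [B1/(1+B1*B2)], B3, B4 (series) - this is the overall T(s), already in the required normalized form

Answer: (2*s^3 + 3*s^2 - 1)/(6*s^6 - 21*s^5 + 19*s^4 + 11*s^3 - 39*s^2 + 32*s - 12)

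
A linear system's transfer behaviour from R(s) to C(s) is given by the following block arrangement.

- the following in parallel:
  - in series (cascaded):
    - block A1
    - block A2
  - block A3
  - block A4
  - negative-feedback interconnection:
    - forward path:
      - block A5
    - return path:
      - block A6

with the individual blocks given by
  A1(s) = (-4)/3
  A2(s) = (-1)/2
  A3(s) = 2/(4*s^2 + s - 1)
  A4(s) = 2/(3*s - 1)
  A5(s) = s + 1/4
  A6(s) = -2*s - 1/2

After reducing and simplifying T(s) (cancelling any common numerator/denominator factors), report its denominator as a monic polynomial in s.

First reduce the diagram to T(s).

(1) multiply A1, A2 (series): 2/3
(2) reduce the feedback loop with forward A5 and return A6: (-8*s - 2)/(16*s^2 + 8*s - 7)
(3) add (A1*A2), A3, A4, [A5/(1+A5*A6)] (parallel): (384*s^5 + 256*s^4 + 216*s^3 - 84*s^2 - 192*s + 64)/(576*s^5 + 240*s^4 - 468*s^3 - 27*s^2 + 108*s - 21)
No further cancellation is possible in the step-3 result, so that is T(s). Its denominator becomes monic after dividing by the leading coefficient 576.

Answer: s^5 + 5*s^4/12 - 13*s^3/16 - 3*s^2/64 + 3*s/16 - 7/192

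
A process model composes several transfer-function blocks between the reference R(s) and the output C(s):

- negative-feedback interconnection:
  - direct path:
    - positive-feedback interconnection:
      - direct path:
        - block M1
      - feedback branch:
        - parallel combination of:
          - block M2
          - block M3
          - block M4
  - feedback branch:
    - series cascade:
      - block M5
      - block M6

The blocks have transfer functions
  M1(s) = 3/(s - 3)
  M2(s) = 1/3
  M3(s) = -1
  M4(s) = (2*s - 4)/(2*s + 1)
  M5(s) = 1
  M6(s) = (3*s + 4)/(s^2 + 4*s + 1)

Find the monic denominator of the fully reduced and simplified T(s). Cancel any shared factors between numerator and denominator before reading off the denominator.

Step 1: combine M2, M3, M4 in parallel = (2*s - 14)/(6*s + 3)
Step 2: apply the feedback formula to M1, (M2+M3+M4) = (6*s + 3)/(2*s^2 - 7*s + 11)
Step 3: reduce the series chain M5, M6 = (3*s + 4)/(s^2 + 4*s + 1)
Step 4: collapse the loop ([M1/(1-M1*(M2+M3+M4))] forward, (M5*M6) return) = (6*s^3 + 27*s^2 + 18*s + 3)/(2*s^4 + s^3 + 3*s^2 + 70*s + 23)
T(s) is the step-4 result (common factors already cancelled). Leading coefficient of the denominator: 2. Divide through by 2 for the monic polynomial.

Hence the answer: s^4 + s^3/2 + 3*s^2/2 + 35*s + 23/2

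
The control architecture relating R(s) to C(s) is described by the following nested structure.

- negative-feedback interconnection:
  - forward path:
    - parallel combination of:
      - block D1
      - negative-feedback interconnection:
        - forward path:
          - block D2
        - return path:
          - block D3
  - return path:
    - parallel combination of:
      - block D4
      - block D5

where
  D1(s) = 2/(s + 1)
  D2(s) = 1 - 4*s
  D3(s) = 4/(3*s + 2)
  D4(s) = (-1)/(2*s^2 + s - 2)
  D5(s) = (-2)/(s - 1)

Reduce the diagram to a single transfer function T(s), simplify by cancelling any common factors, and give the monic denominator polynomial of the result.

(1) collapse the loop (D2 forward, D3 return); result (12*s^2 + 5*s - 2)/(13*s - 6)
(2) add D1, [D2/(1+D2*D3)] (parallel); result (12*s^3 + 17*s^2 + 29*s - 14)/(13*s^2 + 7*s - 6)
(3) combine D4, D5 in parallel; result (-4*s^2 - 3*s + 5)/(2*s^3 - s^2 - 3*s + 2)
(4) collapse the loop ((D1+[D2/(1+D2*D3)]) forward, (D4+D5) return); result (-24*s^6 - 22*s^5 - 5*s^4 + 84*s^3 + 39*s^2 - 100*s + 28)/(22*s^5 + 103*s^4 + 165*s^3 - 65*s^2 - 219*s + 82)
T(s) is the step-4 result (common factors already cancelled). Leading coefficient of the denominator: 22. Divide through by 22 for the monic polynomial.

Therefore the answer is s^5 + 103*s^4/22 + 15*s^3/2 - 65*s^2/22 - 219*s/22 + 41/11.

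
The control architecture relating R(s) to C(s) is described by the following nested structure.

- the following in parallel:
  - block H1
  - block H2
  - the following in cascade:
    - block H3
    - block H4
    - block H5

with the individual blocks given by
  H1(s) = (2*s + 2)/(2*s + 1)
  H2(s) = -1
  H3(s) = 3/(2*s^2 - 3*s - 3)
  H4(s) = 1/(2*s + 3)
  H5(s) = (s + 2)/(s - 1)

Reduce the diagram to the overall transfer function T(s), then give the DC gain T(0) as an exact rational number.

(1) series reduction of H3, H4, H5: (3*s + 6)/(4*s^4 - 4*s^3 - 15*s^2 + 6*s + 9)
(2) sum the parallel branches H1, H2, (H3*H4*H5): (4*s^4 - 4*s^3 - 9*s^2 + 21*s + 15)/(8*s^5 - 4*s^4 - 34*s^3 - 3*s^2 + 24*s + 9)
DC gain: substitute s = 0 into T(s) from step 2: T(0) = 15/9 = 5/3.

Answer: 5/3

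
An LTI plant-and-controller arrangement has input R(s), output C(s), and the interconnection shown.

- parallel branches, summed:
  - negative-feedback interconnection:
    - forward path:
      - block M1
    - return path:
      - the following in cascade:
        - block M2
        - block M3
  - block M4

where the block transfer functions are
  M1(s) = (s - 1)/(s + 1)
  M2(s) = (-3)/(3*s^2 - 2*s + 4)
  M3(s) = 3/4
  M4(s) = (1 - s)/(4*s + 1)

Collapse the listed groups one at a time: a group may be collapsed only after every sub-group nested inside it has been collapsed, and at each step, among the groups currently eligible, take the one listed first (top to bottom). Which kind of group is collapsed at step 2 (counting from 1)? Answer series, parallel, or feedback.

Reducing step by step:

(1) cascade M2, M3
(2) close the feedback loop around M1, (M2*M3)
(3) combine [M1/(1+M1*(M2*M3))], M4 in parallel
Step 2 collapses a feedback group.

Answer: feedback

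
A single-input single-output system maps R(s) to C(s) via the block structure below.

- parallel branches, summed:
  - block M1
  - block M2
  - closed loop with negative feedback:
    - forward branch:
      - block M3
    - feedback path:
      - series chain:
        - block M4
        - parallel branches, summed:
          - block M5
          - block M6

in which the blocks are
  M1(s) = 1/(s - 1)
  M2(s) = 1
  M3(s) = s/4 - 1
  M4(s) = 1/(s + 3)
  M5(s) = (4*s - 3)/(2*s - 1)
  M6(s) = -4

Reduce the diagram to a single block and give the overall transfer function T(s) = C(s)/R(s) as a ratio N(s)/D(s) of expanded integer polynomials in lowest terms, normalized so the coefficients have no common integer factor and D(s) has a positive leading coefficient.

1. sum the parallel branches M5, M6 = (1 - 4*s)/(2*s - 1)
2. reduce the series chain M4, (M5+M6) = (1 - 4*s)/(2*s^2 + 5*s - 3)
3. close the feedback loop around M3, (M4*(M5+M6)) = (2*s^3 - 3*s^2 - 23*s + 12)/(4*s^2 + 37*s - 16)
4. add M1, M2, [M3/(1+M3*(M4*(M5+M6)))] (parallel); the result is T(s) itself (integer coefficients, no common factor, positive leading denominator coefficient)

Hence the answer: (2*s^4 - s^3 + 17*s^2 + 19*s - 12)/(4*s^3 + 33*s^2 - 53*s + 16)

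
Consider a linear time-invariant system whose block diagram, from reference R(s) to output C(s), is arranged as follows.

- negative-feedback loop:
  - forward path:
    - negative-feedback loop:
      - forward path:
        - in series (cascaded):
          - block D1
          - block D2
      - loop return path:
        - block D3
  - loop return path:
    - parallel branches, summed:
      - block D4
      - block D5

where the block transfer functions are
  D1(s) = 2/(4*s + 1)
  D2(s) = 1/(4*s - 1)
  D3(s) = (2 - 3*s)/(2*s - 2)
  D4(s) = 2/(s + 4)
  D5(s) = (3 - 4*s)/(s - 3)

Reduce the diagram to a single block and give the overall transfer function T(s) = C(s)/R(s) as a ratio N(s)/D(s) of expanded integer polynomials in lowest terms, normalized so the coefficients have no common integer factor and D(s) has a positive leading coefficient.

[1] reduce the series chain D1, D2 -> 2/(16*s^2 - 1)
[2] reduce the feedback loop with forward (D1*D2) and return D3 -> (2*s - 2)/(16*s^3 - 16*s^2 - 4*s + 3)
[3] parallel reduction of D4, D5 -> (-4*s^2 - 11*s + 6)/(s^2 + s - 12)
[4] apply the feedback formula to [(D1*D2)/(1+(D1*D2)*D3)], (D4+D5), which is the overall transfer function T(s) = C(s)/R(s) in lowest terms

Answer: (2*s^3 - 26*s + 24)/(16*s^5 - 220*s^3 + 177*s^2 + 85*s - 48)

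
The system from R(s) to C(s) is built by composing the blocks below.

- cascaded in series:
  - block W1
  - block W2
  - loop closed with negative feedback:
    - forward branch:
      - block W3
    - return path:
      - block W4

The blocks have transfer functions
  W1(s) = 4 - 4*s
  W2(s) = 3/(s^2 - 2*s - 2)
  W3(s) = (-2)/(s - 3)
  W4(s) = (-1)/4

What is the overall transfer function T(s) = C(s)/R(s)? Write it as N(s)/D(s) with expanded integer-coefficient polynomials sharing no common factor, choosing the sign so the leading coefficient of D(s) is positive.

[1] close the feedback loop around W3, W4 -> (-4)/(2*s - 5)
[2] cascade W1, W2, [W3/(1+W3*W4)]: this yields T(s), and no further normalization is needed

Final answer: (48*s - 48)/(2*s^3 - 9*s^2 + 6*s + 10)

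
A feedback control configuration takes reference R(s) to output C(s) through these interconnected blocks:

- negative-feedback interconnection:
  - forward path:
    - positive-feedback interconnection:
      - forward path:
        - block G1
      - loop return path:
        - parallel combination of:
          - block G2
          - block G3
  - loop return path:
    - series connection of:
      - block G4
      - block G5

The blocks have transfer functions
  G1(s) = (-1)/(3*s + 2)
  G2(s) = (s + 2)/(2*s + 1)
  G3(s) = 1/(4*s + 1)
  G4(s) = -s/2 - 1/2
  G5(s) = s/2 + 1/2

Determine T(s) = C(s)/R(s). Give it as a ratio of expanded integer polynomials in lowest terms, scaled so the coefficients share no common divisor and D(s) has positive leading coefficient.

[1] sum the parallel branches G2, G3: (4*s^2 + 11*s + 3)/(8*s^2 + 6*s + 1)
[2] close the feedback loop around G1, (G2+G3): (-8*s^2 - 6*s - 1)/(24*s^3 + 38*s^2 + 26*s + 5)
[3] multiply G4, G5 (series): -s^2/4 - s/2 - 1/4
[4] collapse the loop ([G1/(1-G1*(G2+G3))] forward, (G4*G5) return): this yields T(s), and no further normalization is needed

Therefore the answer is (-32*s^2 - 24*s - 4)/(8*s^4 + 118*s^3 + 173*s^2 + 112*s + 21).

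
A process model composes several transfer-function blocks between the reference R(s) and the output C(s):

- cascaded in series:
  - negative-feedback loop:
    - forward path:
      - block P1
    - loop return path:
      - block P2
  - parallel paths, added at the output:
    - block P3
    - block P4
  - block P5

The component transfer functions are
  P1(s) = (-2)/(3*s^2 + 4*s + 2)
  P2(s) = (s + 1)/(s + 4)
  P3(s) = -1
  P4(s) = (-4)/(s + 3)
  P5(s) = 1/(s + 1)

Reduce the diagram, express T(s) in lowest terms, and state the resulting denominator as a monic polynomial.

Step 1: close the feedback loop around P1, P2 gives (-2*s - 8)/(3*s^3 + 16*s^2 + 16*s + 6)
Step 2: parallel reduction of P3, P4 gives (-s - 7)/(s + 3)
Step 3: combine [P1/(1+P1*P2)], (P3+P4), P5 in series gives (2*s^2 + 22*s + 56)/(3*s^5 + 28*s^4 + 89*s^3 + 118*s^2 + 72*s + 18)
No further cancellation is possible in the step-3 result, so that is T(s). Its denominator becomes monic after dividing by the leading coefficient 3.

Hence the answer: s^5 + 28*s^4/3 + 89*s^3/3 + 118*s^2/3 + 24*s + 6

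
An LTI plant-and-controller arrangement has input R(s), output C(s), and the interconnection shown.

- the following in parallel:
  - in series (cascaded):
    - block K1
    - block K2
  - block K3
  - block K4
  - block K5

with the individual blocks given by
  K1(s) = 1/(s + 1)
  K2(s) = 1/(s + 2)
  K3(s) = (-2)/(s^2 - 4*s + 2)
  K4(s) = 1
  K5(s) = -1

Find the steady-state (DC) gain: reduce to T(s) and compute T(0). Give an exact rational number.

Step 1. multiply K1, K2 (series), giving 1/(s^2 + 3*s + 2)
Step 2. combine (K1*K2), K3, K4, K5 in parallel, giving (-s^2 - 10*s - 2)/(s^4 - s^3 - 8*s^2 - 2*s + 4)
DC gain: substitute s = 0 into T(s) from step 2: T(0) = -2/4 = -1/2.

Hence the answer: -1/2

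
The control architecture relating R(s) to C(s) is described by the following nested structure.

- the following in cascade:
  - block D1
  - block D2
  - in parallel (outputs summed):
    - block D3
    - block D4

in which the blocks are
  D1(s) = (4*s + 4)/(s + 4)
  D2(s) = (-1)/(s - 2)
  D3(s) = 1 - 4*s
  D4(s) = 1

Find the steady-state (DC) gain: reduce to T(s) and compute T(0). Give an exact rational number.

Answer: 1

Working:
Step 1: parallel reduction of D3, D4, giving 2 - 4*s
Step 2: cascade D1, D2, (D3+D4), giving (16*s^2 + 8*s - 8)/(s^2 + 2*s - 8)
Step 2 gives the overall T(s). Then T(0) = -8/(-8) = 1.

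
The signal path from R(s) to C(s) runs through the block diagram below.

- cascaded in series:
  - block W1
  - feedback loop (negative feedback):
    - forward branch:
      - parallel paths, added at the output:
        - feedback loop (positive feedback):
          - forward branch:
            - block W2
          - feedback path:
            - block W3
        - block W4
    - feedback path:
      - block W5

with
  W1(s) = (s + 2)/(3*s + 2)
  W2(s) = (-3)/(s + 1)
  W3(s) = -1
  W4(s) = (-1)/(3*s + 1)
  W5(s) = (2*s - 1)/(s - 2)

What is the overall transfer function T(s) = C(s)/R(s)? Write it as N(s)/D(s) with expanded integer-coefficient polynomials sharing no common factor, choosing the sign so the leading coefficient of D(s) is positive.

The answer is (-10*s^3 - s^2 + 40*s + 4)/(9*s^4 - 87*s^3 - 14*s^2 + 47*s + 10).

Reasoning:
1. apply the feedback formula to W2, W3, giving (-3)/(s - 2)
2. parallel reduction of [W2/(1-W2*W3)], W4, giving (-10*s - 1)/(3*s^2 - 5*s - 2)
3. apply the feedback formula to ([W2/(1-W2*W3)]+W4), W5, giving (-10*s^2 + 19*s + 2)/(3*s^3 - 31*s^2 + 16*s + 5)
4. cascade W1, [([W2/(1-W2*W3)]+W4)/(1+([W2/(1-W2*W3)]+W4)*W5)], which is the overall transfer function T(s) = C(s)/R(s) in lowest terms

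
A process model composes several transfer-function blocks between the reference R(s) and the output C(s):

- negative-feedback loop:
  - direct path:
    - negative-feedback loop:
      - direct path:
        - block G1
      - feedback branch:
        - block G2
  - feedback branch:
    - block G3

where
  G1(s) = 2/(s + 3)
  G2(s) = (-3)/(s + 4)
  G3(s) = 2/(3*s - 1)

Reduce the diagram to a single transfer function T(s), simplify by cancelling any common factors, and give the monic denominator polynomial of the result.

Answer: s^3 + 20*s^2/3 + 5*s + 10/3

Working:
Step 1: close the feedback loop around G1, G2: (2*s + 8)/(s^2 + 7*s + 6)
Step 2: apply the feedback formula to [G1/(1+G1*G2)], G3: (6*s^2 + 22*s - 8)/(3*s^3 + 20*s^2 + 15*s + 10)
No further cancellation is possible in the step-2 result, so that is T(s). Its denominator becomes monic after dividing by the leading coefficient 3.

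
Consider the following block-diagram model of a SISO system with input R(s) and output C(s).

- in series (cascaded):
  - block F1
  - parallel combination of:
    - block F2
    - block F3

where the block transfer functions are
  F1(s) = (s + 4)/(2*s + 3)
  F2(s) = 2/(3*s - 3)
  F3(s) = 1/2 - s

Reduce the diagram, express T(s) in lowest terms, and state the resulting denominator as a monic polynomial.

(1) reduce the parallel group F2, F3, giving (-6*s^2 + 9*s + 1)/(6*s - 6)
(2) multiply F1, (F2+F3) (series), giving (-6*s^3 - 15*s^2 + 37*s + 4)/(12*s^2 + 6*s - 18)
No further cancellation is possible in the step-2 result, so that is T(s). Its denominator becomes monic after dividing by the leading coefficient 12.

Final answer: s^2 + s/2 - 3/2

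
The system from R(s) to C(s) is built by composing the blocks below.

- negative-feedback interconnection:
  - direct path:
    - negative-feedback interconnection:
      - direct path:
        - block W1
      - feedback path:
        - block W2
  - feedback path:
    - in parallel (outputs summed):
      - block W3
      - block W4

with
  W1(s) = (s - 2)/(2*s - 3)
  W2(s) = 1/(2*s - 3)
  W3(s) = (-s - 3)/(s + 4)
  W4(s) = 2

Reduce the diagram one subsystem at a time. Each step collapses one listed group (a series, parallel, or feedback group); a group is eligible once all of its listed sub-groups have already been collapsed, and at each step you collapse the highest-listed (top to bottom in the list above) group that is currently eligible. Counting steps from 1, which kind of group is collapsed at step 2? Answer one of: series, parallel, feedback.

Reducing step by step:

[1] feedback reduction of W1, W2
[2] reduce the parallel group W3, W4
[3] collapse the loop ([W1/(1+W1*W2)] forward, (W3+W4) return)
So the answer for step 2 is parallel.

Answer: parallel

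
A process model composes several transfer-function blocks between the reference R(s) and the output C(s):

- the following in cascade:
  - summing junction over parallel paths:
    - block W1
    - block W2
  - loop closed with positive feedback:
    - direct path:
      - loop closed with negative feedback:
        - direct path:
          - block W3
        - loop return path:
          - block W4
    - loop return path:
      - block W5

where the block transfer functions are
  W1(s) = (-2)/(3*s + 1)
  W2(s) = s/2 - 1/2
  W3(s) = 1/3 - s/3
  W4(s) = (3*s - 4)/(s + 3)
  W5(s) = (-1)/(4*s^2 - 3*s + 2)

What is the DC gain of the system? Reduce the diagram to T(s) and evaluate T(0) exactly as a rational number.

Step 1: reduce the parallel group W1, W2 = (3*s^2 - 2*s - 5)/(6*s + 2)
Step 2: close the feedback loop around W3, W4 = (s^2 + 2*s - 3)/(3*s^2 - 10*s - 5)
Step 3: collapse the loop ([W3/(1+W3*W4)] forward, W5 return) = (4*s^4 + 5*s^3 - 16*s^2 + 13*s - 6)/(12*s^4 - 49*s^3 + 17*s^2 - 3*s - 13)
Step 4: cascade (W1+W2), [[W3/(1+W3*W4)]/(1-[W3/(1+W3*W4)]*W5)] = (12*s^6 + 7*s^5 - 78*s^4 + 46*s^3 + 36*s^2 - 53*s + 30)/(72*s^5 - 270*s^4 + 4*s^3 + 16*s^2 - 84*s - 26)
DC gain: substitute s = 0 into T(s) from step 4: T(0) = 30/(-26) = -15/13.

Hence the answer: -15/13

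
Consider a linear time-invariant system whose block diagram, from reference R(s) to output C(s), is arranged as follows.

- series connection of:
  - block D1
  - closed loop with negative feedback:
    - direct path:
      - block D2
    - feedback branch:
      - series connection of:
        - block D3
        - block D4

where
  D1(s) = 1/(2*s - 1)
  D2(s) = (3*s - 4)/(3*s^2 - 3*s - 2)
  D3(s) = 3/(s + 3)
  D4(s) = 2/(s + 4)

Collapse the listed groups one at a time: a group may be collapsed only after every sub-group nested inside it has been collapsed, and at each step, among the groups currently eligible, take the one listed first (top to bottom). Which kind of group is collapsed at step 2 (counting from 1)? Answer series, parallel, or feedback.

Step 1: multiply D3, D4 (series)
Step 2: apply the feedback formula to D2, (D3*D4)
Step 3: reduce the series chain D1, [D2/(1+D2*(D3*D4))]
Step 2 collapses a feedback group.

Final answer: feedback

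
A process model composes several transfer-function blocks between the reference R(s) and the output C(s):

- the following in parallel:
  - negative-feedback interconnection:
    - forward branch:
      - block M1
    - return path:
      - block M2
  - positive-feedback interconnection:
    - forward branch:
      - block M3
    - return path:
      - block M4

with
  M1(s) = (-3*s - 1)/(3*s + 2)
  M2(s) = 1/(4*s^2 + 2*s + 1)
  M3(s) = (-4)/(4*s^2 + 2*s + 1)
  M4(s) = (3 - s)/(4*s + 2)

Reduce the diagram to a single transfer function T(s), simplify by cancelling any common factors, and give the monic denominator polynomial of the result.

The answer is s^6 + 13*s^5/6 + 7*s^4/4 + 19*s^3/12 + 19*s^2/16 + 5*s/16 + 7/96.

Reasoning:
Step 1. feedback reduction of M1, M2 gives (-12*s^3 - 10*s^2 - 5*s - 1)/(12*s^3 + 14*s^2 + 4*s + 1)
Step 2. collapse the loop (M3 forward, M4 return) gives (-8*s - 4)/(8*s^3 + 8*s^2 + 2*s + 7)
Step 3. parallel reduction of [M1/(1+M1*M2)], [M3/(1-M3*M4)] gives (-96*s^6 - 176*s^5 - 240*s^4 - 312*s^3 - 176*s^2 - 61*s - 11)/(96*s^6 + 208*s^5 + 168*s^4 + 152*s^3 + 114*s^2 + 30*s + 7)
The result of step 3 is T(s) in lowest terms. Its denominator has leading coefficient 96; dividing the denominator through by 96 makes it monic.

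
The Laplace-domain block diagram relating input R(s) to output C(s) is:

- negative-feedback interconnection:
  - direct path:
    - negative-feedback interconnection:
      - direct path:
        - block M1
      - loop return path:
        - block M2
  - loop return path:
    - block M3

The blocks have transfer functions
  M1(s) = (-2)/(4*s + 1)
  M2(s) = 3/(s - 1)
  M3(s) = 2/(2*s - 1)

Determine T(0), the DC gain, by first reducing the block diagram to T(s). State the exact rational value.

Step 1 - collapse the loop (M1 forward, M2 return) gives (2 - 2*s)/(4*s^2 - 3*s - 7)
Step 2 - feedback reduction of [M1/(1+M1*M2)], M3 gives (-4*s^2 + 6*s - 2)/(8*s^3 - 10*s^2 - 15*s + 11)
Step 2 gives the overall T(s). Then T(0) = -2/11.

Final answer: -2/11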